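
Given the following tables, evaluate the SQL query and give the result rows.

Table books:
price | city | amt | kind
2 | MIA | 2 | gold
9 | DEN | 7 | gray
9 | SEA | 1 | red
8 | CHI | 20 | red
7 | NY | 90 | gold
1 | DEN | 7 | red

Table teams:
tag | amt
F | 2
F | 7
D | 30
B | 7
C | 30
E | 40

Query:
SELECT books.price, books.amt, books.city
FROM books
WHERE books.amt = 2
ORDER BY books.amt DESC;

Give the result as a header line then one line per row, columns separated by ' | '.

After WHERE (1 rows):
books.price | books.city | books.amt | books.kind
2 | MIA | 2 | gold
After SELECT (1 rows):
books.price | books.amt | books.city
2 | 2 | MIA
After ORDER BY (1 rows):
books.price | books.amt | books.city
2 | 2 | MIA

== RESULT ==
books.price | books.amt | books.city
2 | 2 | MIA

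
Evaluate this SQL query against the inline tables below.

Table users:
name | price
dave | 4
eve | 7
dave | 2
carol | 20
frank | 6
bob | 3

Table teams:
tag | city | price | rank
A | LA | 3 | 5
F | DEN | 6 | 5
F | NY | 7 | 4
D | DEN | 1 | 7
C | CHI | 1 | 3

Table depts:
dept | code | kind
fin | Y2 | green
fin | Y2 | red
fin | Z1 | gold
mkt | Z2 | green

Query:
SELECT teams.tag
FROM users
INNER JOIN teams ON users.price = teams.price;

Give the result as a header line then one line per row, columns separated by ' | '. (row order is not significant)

== RESULT ==
teams.tag
F
F
A

Derivation:
After JOIN teams (3 rows):
users.name | users.price | teams.tag | teams.city | teams.price | teams.rank
eve | 7 | F | NY | 7 | 4
frank | 6 | F | DEN | 6 | 5
bob | 3 | A | LA | 3 | 5
After SELECT (3 rows):
teams.tag
F
F
A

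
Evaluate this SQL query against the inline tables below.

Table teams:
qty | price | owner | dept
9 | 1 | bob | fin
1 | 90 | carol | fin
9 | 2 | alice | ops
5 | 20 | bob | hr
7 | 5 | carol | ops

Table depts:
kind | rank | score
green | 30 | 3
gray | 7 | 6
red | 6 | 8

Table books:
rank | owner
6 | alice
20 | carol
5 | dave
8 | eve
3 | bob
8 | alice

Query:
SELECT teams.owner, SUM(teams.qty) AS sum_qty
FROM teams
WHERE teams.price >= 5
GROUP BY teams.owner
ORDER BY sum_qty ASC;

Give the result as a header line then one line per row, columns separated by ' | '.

After WHERE (3 rows):
teams.qty | teams.price | teams.owner | teams.dept
1 | 90 | carol | fin
5 | 20 | bob | hr
7 | 5 | carol | ops
After GROUP BY (2 rows):
teams.owner | sum_qty
carol | 8
bob | 5
After ORDER BY (2 rows):
teams.owner | sum_qty
bob | 5
carol | 8

== RESULT ==
teams.owner | sum_qty
bob | 5
carol | 8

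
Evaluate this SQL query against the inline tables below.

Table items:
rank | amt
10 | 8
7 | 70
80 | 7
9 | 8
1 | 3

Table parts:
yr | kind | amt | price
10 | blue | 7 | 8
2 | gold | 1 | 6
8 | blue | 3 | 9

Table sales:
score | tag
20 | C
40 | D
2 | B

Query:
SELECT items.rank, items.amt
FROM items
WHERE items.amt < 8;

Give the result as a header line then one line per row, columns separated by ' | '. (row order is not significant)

== RESULT ==
items.rank | items.amt
80 | 7
1 | 3

Derivation:
After WHERE (2 rows):
items.rank | items.amt
80 | 7
1 | 3
After SELECT (2 rows):
items.rank | items.amt
80 | 7
1 | 3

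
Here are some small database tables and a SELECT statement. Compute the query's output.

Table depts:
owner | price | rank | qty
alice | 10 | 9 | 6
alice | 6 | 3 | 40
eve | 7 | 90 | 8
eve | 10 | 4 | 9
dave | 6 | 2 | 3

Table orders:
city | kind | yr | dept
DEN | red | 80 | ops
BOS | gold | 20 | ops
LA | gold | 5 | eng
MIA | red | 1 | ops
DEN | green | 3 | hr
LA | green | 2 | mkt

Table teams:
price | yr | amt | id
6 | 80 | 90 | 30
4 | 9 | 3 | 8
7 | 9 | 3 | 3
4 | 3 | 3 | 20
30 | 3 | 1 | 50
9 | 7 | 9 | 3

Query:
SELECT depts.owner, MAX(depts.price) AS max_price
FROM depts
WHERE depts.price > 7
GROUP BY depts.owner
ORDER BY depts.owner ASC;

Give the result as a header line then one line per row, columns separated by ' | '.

== RESULT ==
depts.owner | max_price
alice | 10
eve | 10

Derivation:
After WHERE (2 rows):
depts.owner | depts.price | depts.rank | depts.qty
alice | 10 | 9 | 6
eve | 10 | 4 | 9
After GROUP BY (2 rows):
depts.owner | max_price
alice | 10
eve | 10
After ORDER BY (2 rows):
depts.owner | max_price
alice | 10
eve | 10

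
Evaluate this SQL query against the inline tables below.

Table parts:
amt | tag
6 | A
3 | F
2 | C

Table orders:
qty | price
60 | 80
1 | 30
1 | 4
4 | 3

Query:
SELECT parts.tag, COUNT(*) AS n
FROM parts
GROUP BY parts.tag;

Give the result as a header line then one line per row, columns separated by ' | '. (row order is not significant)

== RESULT ==
parts.tag | n
A | 1
F | 1
C | 1

Derivation:
After GROUP BY (3 rows):
parts.tag | n
A | 1
F | 1
C | 1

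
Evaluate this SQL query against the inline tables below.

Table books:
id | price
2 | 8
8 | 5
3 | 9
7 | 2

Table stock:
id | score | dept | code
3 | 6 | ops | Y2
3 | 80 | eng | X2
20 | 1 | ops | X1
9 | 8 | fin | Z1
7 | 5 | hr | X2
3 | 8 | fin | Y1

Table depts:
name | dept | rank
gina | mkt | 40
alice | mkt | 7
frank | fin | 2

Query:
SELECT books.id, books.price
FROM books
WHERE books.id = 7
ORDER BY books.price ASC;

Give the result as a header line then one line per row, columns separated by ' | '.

== RESULT ==
books.id | books.price
7 | 2

Derivation:
After WHERE (1 rows):
books.id | books.price
7 | 2
After SELECT (1 rows):
books.id | books.price
7 | 2
After ORDER BY (1 rows):
books.id | books.price
7 | 2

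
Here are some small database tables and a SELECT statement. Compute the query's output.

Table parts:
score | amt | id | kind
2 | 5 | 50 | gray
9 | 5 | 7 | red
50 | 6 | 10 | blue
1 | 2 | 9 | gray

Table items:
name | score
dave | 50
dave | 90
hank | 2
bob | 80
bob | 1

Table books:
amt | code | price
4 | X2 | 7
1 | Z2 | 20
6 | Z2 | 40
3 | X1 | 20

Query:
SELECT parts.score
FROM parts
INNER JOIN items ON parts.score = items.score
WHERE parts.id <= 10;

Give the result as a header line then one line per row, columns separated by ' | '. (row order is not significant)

== RESULT ==
parts.score
50
1

Derivation:
After JOIN items (3 rows):
parts.score | parts.amt | parts.id | parts.kind | items.name | items.score
2 | 5 | 50 | gray | hank | 2
50 | 6 | 10 | blue | dave | 50
1 | 2 | 9 | gray | bob | 1
After WHERE (2 rows):
parts.score | parts.amt | parts.id | parts.kind | items.name | items.score
50 | 6 | 10 | blue | dave | 50
1 | 2 | 9 | gray | bob | 1
After SELECT (2 rows):
parts.score
50
1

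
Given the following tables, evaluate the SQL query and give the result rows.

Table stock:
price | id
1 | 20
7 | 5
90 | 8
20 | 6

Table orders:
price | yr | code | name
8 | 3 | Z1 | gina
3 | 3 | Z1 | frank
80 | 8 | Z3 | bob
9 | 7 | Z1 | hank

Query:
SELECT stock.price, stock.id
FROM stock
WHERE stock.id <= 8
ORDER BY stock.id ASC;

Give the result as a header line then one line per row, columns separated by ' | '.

After WHERE (3 rows):
stock.price | stock.id
7 | 5
90 | 8
20 | 6
After SELECT (3 rows):
stock.price | stock.id
7 | 5
90 | 8
20 | 6
After ORDER BY (3 rows):
stock.price | stock.id
7 | 5
20 | 6
90 | 8

== RESULT ==
stock.price | stock.id
7 | 5
20 | 6
90 | 8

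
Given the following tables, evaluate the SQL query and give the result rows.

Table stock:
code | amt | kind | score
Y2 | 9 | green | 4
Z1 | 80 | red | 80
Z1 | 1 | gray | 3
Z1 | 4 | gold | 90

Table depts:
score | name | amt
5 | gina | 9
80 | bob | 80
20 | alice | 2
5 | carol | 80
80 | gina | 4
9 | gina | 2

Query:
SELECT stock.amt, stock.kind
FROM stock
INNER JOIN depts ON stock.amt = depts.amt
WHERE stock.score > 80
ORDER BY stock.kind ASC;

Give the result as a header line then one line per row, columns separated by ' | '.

After JOIN depts (4 rows):
stock.code | stock.amt | stock.kind | stock.score | depts.score | depts.name | depts.amt
Y2 | 9 | green | 4 | 5 | gina | 9
Z1 | 80 | red | 80 | 80 | bob | 80
Z1 | 80 | red | 80 | 5 | carol | 80
Z1 | 4 | gold | 90 | 80 | gina | 4
After WHERE (1 rows):
stock.code | stock.amt | stock.kind | stock.score | depts.score | depts.name | depts.amt
Z1 | 4 | gold | 90 | 80 | gina | 4
After SELECT (1 rows):
stock.amt | stock.kind
4 | gold
After ORDER BY (1 rows):
stock.amt | stock.kind
4 | gold

== RESULT ==
stock.amt | stock.kind
4 | gold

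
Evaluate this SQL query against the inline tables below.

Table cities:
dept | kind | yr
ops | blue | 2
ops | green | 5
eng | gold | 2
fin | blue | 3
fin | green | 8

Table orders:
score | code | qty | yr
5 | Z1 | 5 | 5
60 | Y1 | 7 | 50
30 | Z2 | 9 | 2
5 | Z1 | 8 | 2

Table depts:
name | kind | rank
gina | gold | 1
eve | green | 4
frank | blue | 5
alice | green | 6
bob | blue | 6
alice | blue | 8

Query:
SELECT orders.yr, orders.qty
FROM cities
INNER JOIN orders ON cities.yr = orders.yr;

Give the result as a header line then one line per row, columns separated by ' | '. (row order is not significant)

== RESULT ==
orders.yr | orders.qty
2 | 9
2 | 8
5 | 5
2 | 9
2 | 8

Derivation:
After JOIN orders (5 rows):
cities.dept | cities.kind | cities.yr | orders.score | orders.code | orders.qty | orders.yr
ops | blue | 2 | 30 | Z2 | 9 | 2
ops | blue | 2 | 5 | Z1 | 8 | 2
ops | green | 5 | 5 | Z1 | 5 | 5
eng | gold | 2 | 30 | Z2 | 9 | 2
eng | gold | 2 | 5 | Z1 | 8 | 2
After SELECT (5 rows):
orders.yr | orders.qty
2 | 9
2 | 8
5 | 5
2 | 9
2 | 8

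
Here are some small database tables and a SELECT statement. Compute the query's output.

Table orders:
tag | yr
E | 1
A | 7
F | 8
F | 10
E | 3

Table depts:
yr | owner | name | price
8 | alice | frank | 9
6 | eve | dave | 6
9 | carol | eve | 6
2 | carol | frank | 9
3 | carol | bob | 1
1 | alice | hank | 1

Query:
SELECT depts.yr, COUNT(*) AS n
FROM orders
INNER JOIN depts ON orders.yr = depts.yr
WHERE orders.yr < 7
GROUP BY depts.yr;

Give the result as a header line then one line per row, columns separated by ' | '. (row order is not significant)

== RESULT ==
depts.yr | n
1 | 1
3 | 1

Derivation:
After JOIN depts (3 rows):
orders.tag | orders.yr | depts.yr | depts.owner | depts.name | depts.price
E | 1 | 1 | alice | hank | 1
F | 8 | 8 | alice | frank | 9
E | 3 | 3 | carol | bob | 1
After WHERE (2 rows):
orders.tag | orders.yr | depts.yr | depts.owner | depts.name | depts.price
E | 1 | 1 | alice | hank | 1
E | 3 | 3 | carol | bob | 1
After GROUP BY (2 rows):
depts.yr | n
1 | 1
3 | 1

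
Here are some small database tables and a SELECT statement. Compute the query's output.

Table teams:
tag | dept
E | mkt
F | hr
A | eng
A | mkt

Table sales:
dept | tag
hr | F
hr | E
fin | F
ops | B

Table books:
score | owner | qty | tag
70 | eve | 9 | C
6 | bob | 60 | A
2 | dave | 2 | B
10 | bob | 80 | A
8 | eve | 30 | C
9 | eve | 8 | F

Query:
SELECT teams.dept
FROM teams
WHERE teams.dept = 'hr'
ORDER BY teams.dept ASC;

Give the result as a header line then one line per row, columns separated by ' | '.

== RESULT ==
teams.dept
hr

Derivation:
After WHERE (1 rows):
teams.tag | teams.dept
F | hr
After SELECT (1 rows):
teams.dept
hr
After ORDER BY (1 rows):
teams.dept
hr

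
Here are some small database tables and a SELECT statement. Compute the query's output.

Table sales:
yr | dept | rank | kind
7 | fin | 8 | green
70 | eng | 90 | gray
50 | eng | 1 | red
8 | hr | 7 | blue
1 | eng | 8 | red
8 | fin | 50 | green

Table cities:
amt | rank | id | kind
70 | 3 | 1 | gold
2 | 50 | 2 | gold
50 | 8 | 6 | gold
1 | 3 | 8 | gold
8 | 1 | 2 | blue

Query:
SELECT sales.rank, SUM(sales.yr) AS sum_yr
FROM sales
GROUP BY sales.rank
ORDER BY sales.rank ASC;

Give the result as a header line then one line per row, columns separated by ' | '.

After GROUP BY (5 rows):
sales.rank | sum_yr
8 | 8
90 | 70
1 | 50
7 | 8
50 | 8
After ORDER BY (5 rows):
sales.rank | sum_yr
1 | 50
7 | 8
8 | 8
50 | 8
90 | 70

== RESULT ==
sales.rank | sum_yr
1 | 50
7 | 8
8 | 8
50 | 8
90 | 70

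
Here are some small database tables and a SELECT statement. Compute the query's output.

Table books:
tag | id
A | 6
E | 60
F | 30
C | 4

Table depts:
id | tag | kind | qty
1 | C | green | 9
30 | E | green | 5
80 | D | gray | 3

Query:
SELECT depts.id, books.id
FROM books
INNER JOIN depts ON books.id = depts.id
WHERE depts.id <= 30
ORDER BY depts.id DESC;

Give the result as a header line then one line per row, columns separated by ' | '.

After JOIN depts (1 rows):
books.tag | books.id | depts.id | depts.tag | depts.kind | depts.qty
F | 30 | 30 | E | green | 5
After WHERE (1 rows):
books.tag | books.id | depts.id | depts.tag | depts.kind | depts.qty
F | 30 | 30 | E | green | 5
After SELECT (1 rows):
depts.id | books.id
30 | 30
After ORDER BY (1 rows):
depts.id | books.id
30 | 30

== RESULT ==
depts.id | books.id
30 | 30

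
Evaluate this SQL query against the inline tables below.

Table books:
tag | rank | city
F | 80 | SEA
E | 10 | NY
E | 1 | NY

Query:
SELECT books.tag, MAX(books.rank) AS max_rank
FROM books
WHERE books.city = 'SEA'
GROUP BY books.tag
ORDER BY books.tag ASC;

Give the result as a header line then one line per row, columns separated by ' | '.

== RESULT ==
books.tag | max_rank
F | 80

Derivation:
After WHERE (1 rows):
books.tag | books.rank | books.city
F | 80 | SEA
After GROUP BY (1 rows):
books.tag | max_rank
F | 80
After ORDER BY (1 rows):
books.tag | max_rank
F | 80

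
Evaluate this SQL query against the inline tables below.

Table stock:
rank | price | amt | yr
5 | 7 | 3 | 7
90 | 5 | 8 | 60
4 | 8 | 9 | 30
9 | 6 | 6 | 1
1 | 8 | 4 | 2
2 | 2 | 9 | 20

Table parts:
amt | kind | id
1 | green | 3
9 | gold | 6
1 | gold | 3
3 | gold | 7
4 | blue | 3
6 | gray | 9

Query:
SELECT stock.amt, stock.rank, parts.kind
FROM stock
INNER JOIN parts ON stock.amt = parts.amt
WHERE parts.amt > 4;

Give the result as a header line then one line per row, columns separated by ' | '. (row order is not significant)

After JOIN parts (5 rows):
stock.rank | stock.price | stock.amt | stock.yr | parts.amt | parts.kind | parts.id
5 | 7 | 3 | 7 | 3 | gold | 7
4 | 8 | 9 | 30 | 9 | gold | 6
9 | 6 | 6 | 1 | 6 | gray | 9
1 | 8 | 4 | 2 | 4 | blue | 3
2 | 2 | 9 | 20 | 9 | gold | 6
After WHERE (3 rows):
stock.rank | stock.price | stock.amt | stock.yr | parts.amt | parts.kind | parts.id
4 | 8 | 9 | 30 | 9 | gold | 6
9 | 6 | 6 | 1 | 6 | gray | 9
2 | 2 | 9 | 20 | 9 | gold | 6
After SELECT (3 rows):
stock.amt | stock.rank | parts.kind
9 | 4 | gold
6 | 9 | gray
9 | 2 | gold

== RESULT ==
stock.amt | stock.rank | parts.kind
9 | 4 | gold
6 | 9 | gray
9 | 2 | gold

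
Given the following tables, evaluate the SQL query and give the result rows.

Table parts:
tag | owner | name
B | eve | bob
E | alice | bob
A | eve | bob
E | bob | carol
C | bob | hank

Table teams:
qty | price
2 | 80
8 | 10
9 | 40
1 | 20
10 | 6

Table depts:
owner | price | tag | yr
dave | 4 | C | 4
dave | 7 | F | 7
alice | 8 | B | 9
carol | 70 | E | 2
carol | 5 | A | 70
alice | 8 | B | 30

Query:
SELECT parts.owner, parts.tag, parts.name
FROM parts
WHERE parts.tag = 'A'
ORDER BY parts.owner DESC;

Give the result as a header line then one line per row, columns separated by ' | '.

== RESULT ==
parts.owner | parts.tag | parts.name
eve | A | bob

Derivation:
After WHERE (1 rows):
parts.tag | parts.owner | parts.name
A | eve | bob
After SELECT (1 rows):
parts.owner | parts.tag | parts.name
eve | A | bob
After ORDER BY (1 rows):
parts.owner | parts.tag | parts.name
eve | A | bob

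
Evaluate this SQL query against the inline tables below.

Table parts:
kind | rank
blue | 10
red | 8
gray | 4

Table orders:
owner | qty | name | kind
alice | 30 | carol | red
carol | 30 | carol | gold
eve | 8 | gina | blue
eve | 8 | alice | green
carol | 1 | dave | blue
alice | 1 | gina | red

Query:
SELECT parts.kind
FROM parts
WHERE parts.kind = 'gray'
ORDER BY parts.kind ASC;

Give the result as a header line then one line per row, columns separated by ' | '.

== RESULT ==
parts.kind
gray

Derivation:
After WHERE (1 rows):
parts.kind | parts.rank
gray | 4
After SELECT (1 rows):
parts.kind
gray
After ORDER BY (1 rows):
parts.kind
gray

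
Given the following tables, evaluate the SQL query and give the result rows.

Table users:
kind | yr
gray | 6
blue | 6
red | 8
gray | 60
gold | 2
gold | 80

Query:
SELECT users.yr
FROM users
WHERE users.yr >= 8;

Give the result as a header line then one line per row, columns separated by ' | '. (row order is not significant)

After WHERE (3 rows):
users.kind | users.yr
red | 8
gray | 60
gold | 80
After SELECT (3 rows):
users.yr
8
60
80

== RESULT ==
users.yr
8
60
80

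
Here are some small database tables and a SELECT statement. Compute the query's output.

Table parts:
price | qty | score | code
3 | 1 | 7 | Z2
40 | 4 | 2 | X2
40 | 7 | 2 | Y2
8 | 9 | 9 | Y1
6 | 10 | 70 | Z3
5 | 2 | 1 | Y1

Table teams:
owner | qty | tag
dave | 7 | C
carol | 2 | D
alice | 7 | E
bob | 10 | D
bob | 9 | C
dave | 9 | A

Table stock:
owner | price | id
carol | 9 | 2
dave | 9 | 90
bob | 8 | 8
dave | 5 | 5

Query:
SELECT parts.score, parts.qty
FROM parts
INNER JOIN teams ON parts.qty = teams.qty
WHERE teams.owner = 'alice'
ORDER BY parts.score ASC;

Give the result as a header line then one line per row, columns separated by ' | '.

== RESULT ==
parts.score | parts.qty
2 | 7

Derivation:
After JOIN teams (6 rows):
parts.price | parts.qty | parts.score | parts.code | teams.owner | teams.qty | teams.tag
40 | 7 | 2 | Y2 | dave | 7 | C
40 | 7 | 2 | Y2 | alice | 7 | E
8 | 9 | 9 | Y1 | bob | 9 | C
8 | 9 | 9 | Y1 | dave | 9 | A
6 | 10 | 70 | Z3 | bob | 10 | D
5 | 2 | 1 | Y1 | carol | 2 | D
After WHERE (1 rows):
parts.price | parts.qty | parts.score | parts.code | teams.owner | teams.qty | teams.tag
40 | 7 | 2 | Y2 | alice | 7 | E
After SELECT (1 rows):
parts.score | parts.qty
2 | 7
After ORDER BY (1 rows):
parts.score | parts.qty
2 | 7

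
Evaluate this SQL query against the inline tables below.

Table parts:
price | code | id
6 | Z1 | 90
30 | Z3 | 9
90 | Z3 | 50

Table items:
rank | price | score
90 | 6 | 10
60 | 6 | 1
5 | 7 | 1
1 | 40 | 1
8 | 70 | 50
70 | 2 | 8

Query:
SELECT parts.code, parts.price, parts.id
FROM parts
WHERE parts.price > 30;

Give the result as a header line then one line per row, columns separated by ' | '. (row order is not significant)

== RESULT ==
parts.code | parts.price | parts.id
Z3 | 90 | 50

Derivation:
After WHERE (1 rows):
parts.price | parts.code | parts.id
90 | Z3 | 50
After SELECT (1 rows):
parts.code | parts.price | parts.id
Z3 | 90 | 50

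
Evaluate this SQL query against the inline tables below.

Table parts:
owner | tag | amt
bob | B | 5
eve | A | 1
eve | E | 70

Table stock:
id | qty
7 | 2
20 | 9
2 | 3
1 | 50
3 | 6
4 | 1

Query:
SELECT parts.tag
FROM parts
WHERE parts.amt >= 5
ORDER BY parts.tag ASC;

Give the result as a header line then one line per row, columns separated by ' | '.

After WHERE (2 rows):
parts.owner | parts.tag | parts.amt
bob | B | 5
eve | E | 70
After SELECT (2 rows):
parts.tag
B
E
After ORDER BY (2 rows):
parts.tag
B
E

== RESULT ==
parts.tag
B
E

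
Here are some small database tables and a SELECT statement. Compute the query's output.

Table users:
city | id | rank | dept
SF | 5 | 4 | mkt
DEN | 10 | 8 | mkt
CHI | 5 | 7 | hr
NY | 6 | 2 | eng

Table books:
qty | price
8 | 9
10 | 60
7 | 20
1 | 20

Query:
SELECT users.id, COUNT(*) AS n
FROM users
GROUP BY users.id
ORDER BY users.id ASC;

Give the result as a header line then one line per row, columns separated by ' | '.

After GROUP BY (3 rows):
users.id | n
5 | 2
10 | 1
6 | 1
After ORDER BY (3 rows):
users.id | n
5 | 2
6 | 1
10 | 1

== RESULT ==
users.id | n
5 | 2
6 | 1
10 | 1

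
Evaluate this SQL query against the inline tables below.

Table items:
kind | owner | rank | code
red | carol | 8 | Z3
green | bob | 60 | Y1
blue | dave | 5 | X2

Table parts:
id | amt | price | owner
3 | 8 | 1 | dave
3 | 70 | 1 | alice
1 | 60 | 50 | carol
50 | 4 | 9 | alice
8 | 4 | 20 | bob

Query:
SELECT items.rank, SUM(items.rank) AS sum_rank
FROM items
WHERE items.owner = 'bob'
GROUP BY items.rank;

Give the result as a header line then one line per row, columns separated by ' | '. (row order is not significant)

After WHERE (1 rows):
items.kind | items.owner | items.rank | items.code
green | bob | 60 | Y1
After GROUP BY (1 rows):
items.rank | sum_rank
60 | 60

== RESULT ==
items.rank | sum_rank
60 | 60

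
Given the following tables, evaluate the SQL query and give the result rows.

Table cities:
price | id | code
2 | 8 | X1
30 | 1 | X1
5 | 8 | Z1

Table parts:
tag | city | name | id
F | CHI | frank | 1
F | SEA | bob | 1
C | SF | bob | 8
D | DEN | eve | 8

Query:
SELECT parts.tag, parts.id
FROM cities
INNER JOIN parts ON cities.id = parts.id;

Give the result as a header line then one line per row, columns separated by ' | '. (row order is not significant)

After JOIN parts (6 rows):
cities.price | cities.id | cities.code | parts.tag | parts.city | parts.name | parts.id
2 | 8 | X1 | C | SF | bob | 8
2 | 8 | X1 | D | DEN | eve | 8
30 | 1 | X1 | F | CHI | frank | 1
30 | 1 | X1 | F | SEA | bob | 1
5 | 8 | Z1 | C | SF | bob | 8
5 | 8 | Z1 | D | DEN | eve | 8
After SELECT (6 rows):
parts.tag | parts.id
C | 8
D | 8
F | 1
F | 1
C | 8
D | 8

== RESULT ==
parts.tag | parts.id
C | 8
D | 8
F | 1
F | 1
C | 8
D | 8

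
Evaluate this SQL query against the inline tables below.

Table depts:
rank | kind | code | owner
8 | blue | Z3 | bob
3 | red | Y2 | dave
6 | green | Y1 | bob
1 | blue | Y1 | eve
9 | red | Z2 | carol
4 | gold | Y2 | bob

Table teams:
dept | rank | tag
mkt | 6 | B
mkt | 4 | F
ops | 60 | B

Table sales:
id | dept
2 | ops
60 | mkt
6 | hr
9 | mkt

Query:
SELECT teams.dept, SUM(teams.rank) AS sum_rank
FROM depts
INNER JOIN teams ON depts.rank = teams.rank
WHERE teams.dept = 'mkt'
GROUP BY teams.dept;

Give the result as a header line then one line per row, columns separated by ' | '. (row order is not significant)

After JOIN teams (2 rows):
depts.rank | depts.kind | depts.code | depts.owner | teams.dept | teams.rank | teams.tag
6 | green | Y1 | bob | mkt | 6 | B
4 | gold | Y2 | bob | mkt | 4 | F
After WHERE (2 rows):
depts.rank | depts.kind | depts.code | depts.owner | teams.dept | teams.rank | teams.tag
6 | green | Y1 | bob | mkt | 6 | B
4 | gold | Y2 | bob | mkt | 4 | F
After GROUP BY (1 rows):
teams.dept | sum_rank
mkt | 10

== RESULT ==
teams.dept | sum_rank
mkt | 10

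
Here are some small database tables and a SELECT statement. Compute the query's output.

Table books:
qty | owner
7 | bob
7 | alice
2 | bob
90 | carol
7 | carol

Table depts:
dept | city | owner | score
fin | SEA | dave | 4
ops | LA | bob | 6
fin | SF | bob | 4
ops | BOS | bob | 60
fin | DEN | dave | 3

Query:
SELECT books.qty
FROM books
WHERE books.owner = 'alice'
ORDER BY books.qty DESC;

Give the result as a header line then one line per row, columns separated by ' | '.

== RESULT ==
books.qty
7

Derivation:
After WHERE (1 rows):
books.qty | books.owner
7 | alice
After SELECT (1 rows):
books.qty
7
After ORDER BY (1 rows):
books.qty
7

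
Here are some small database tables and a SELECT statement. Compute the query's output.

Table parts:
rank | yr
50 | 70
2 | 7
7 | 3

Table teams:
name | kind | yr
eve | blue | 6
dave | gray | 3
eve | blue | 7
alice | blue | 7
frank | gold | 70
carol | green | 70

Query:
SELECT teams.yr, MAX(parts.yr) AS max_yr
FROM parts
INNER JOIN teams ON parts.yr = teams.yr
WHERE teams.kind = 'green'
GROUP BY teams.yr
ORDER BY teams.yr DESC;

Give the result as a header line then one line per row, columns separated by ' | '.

After JOIN teams (5 rows):
parts.rank | parts.yr | teams.name | teams.kind | teams.yr
50 | 70 | frank | gold | 70
50 | 70 | carol | green | 70
2 | 7 | eve | blue | 7
2 | 7 | alice | blue | 7
7 | 3 | dave | gray | 3
After WHERE (1 rows):
parts.rank | parts.yr | teams.name | teams.kind | teams.yr
50 | 70 | carol | green | 70
After GROUP BY (1 rows):
teams.yr | max_yr
70 | 70
After ORDER BY (1 rows):
teams.yr | max_yr
70 | 70

== RESULT ==
teams.yr | max_yr
70 | 70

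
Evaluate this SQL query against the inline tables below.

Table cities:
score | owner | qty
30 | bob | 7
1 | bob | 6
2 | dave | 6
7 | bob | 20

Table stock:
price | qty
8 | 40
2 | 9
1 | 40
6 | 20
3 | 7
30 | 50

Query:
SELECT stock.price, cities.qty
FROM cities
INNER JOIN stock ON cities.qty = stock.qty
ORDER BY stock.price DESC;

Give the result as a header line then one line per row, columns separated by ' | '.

After JOIN stock (2 rows):
cities.score | cities.owner | cities.qty | stock.price | stock.qty
30 | bob | 7 | 3 | 7
7 | bob | 20 | 6 | 20
After SELECT (2 rows):
stock.price | cities.qty
3 | 7
6 | 20
After ORDER BY (2 rows):
stock.price | cities.qty
6 | 20
3 | 7

== RESULT ==
stock.price | cities.qty
6 | 20
3 | 7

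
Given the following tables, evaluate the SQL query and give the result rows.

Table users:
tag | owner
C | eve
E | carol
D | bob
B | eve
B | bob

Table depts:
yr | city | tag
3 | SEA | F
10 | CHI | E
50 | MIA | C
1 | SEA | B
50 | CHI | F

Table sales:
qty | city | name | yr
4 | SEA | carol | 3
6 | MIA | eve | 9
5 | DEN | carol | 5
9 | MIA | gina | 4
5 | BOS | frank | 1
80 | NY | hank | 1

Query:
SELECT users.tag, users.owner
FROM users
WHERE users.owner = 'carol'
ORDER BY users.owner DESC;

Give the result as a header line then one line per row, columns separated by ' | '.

== RESULT ==
users.tag | users.owner
E | carol

Derivation:
After WHERE (1 rows):
users.tag | users.owner
E | carol
After SELECT (1 rows):
users.tag | users.owner
E | carol
After ORDER BY (1 rows):
users.tag | users.owner
E | carol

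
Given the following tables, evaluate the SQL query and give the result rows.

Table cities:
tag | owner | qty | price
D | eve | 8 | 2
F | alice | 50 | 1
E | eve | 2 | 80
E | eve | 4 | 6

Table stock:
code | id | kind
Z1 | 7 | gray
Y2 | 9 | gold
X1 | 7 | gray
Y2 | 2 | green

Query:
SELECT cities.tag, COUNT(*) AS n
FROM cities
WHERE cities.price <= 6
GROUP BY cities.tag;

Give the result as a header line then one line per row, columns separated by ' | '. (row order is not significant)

== RESULT ==
cities.tag | n
D | 1
F | 1
E | 1

Derivation:
After WHERE (3 rows):
cities.tag | cities.owner | cities.qty | cities.price
D | eve | 8 | 2
F | alice | 50 | 1
E | eve | 4 | 6
After GROUP BY (3 rows):
cities.tag | n
D | 1
F | 1
E | 1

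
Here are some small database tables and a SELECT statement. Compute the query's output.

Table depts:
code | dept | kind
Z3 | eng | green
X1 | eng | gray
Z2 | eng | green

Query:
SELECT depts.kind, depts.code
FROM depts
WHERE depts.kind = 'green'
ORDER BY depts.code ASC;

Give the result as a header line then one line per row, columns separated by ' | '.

After WHERE (2 rows):
depts.code | depts.dept | depts.kind
Z3 | eng | green
Z2 | eng | green
After SELECT (2 rows):
depts.kind | depts.code
green | Z3
green | Z2
After ORDER BY (2 rows):
depts.kind | depts.code
green | Z2
green | Z3

== RESULT ==
depts.kind | depts.code
green | Z2
green | Z3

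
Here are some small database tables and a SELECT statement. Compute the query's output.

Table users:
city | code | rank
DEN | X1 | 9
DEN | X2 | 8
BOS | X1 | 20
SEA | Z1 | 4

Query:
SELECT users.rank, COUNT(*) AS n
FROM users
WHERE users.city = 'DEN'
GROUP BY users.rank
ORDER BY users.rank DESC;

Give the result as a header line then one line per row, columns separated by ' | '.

After WHERE (2 rows):
users.city | users.code | users.rank
DEN | X1 | 9
DEN | X2 | 8
After GROUP BY (2 rows):
users.rank | n
9 | 1
8 | 1
After ORDER BY (2 rows):
users.rank | n
9 | 1
8 | 1

== RESULT ==
users.rank | n
9 | 1
8 | 1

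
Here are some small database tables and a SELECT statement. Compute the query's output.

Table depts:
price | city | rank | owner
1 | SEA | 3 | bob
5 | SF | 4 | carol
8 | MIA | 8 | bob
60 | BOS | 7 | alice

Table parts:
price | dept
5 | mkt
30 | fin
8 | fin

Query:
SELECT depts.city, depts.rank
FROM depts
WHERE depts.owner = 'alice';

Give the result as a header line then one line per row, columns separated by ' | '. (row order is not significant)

== RESULT ==
depts.city | depts.rank
BOS | 7

Derivation:
After WHERE (1 rows):
depts.price | depts.city | depts.rank | depts.owner
60 | BOS | 7 | alice
After SELECT (1 rows):
depts.city | depts.rank
BOS | 7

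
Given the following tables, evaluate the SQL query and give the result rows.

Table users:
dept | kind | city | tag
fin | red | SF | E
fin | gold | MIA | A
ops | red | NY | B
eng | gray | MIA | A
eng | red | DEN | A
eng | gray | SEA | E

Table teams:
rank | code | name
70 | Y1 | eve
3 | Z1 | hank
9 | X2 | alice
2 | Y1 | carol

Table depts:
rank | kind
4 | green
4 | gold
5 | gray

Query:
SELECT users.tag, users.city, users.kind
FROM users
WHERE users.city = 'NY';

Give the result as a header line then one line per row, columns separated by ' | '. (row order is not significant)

== RESULT ==
users.tag | users.city | users.kind
B | NY | red

Derivation:
After WHERE (1 rows):
users.dept | users.kind | users.city | users.tag
ops | red | NY | B
After SELECT (1 rows):
users.tag | users.city | users.kind
B | NY | red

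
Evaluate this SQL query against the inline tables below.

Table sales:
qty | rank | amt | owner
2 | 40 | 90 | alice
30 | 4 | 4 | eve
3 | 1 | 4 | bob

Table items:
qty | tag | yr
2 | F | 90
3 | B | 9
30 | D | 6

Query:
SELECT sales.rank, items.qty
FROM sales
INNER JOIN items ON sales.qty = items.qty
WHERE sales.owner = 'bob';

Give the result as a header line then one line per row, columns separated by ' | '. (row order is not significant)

After JOIN items (3 rows):
sales.qty | sales.rank | sales.amt | sales.owner | items.qty | items.tag | items.yr
2 | 40 | 90 | alice | 2 | F | 90
30 | 4 | 4 | eve | 30 | D | 6
3 | 1 | 4 | bob | 3 | B | 9
After WHERE (1 rows):
sales.qty | sales.rank | sales.amt | sales.owner | items.qty | items.tag | items.yr
3 | 1 | 4 | bob | 3 | B | 9
After SELECT (1 rows):
sales.rank | items.qty
1 | 3

== RESULT ==
sales.rank | items.qty
1 | 3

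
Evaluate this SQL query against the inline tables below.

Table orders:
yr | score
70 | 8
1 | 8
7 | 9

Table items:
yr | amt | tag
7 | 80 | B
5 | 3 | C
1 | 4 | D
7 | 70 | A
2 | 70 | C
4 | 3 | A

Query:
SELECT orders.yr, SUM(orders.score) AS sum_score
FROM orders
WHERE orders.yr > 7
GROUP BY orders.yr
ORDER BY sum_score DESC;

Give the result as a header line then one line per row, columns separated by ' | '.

After WHERE (1 rows):
orders.yr | orders.score
70 | 8
After GROUP BY (1 rows):
orders.yr | sum_score
70 | 8
After ORDER BY (1 rows):
orders.yr | sum_score
70 | 8

== RESULT ==
orders.yr | sum_score
70 | 8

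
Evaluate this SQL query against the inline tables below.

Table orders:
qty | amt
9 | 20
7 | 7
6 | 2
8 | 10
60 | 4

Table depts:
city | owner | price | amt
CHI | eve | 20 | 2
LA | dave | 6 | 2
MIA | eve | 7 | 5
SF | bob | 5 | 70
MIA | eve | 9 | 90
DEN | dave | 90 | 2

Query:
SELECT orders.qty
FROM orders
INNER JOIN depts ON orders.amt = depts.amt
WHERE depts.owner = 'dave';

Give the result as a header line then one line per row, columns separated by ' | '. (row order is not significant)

== RESULT ==
orders.qty
6
6

Derivation:
After JOIN depts (3 rows):
orders.qty | orders.amt | depts.city | depts.owner | depts.price | depts.amt
6 | 2 | CHI | eve | 20 | 2
6 | 2 | LA | dave | 6 | 2
6 | 2 | DEN | dave | 90 | 2
After WHERE (2 rows):
orders.qty | orders.amt | depts.city | depts.owner | depts.price | depts.amt
6 | 2 | LA | dave | 6 | 2
6 | 2 | DEN | dave | 90 | 2
After SELECT (2 rows):
orders.qty
6
6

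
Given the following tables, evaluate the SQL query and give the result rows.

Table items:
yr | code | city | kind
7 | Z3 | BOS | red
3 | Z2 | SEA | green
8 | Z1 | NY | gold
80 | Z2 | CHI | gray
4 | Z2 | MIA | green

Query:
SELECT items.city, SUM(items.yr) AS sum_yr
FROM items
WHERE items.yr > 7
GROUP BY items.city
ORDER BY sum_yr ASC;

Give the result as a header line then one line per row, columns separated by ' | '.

== RESULT ==
items.city | sum_yr
NY | 8
CHI | 80

Derivation:
After WHERE (2 rows):
items.yr | items.code | items.city | items.kind
8 | Z1 | NY | gold
80 | Z2 | CHI | gray
After GROUP BY (2 rows):
items.city | sum_yr
NY | 8
CHI | 80
After ORDER BY (2 rows):
items.city | sum_yr
NY | 8
CHI | 80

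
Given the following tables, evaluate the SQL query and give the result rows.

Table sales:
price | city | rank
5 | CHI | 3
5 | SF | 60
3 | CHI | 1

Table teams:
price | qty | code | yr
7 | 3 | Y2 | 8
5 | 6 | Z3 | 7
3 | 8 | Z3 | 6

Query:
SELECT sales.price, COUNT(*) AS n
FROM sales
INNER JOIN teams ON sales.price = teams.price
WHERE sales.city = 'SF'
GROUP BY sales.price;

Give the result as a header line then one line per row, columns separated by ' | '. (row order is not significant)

== RESULT ==
sales.price | n
5 | 1

Derivation:
After JOIN teams (3 rows):
sales.price | sales.city | sales.rank | teams.price | teams.qty | teams.code | teams.yr
5 | CHI | 3 | 5 | 6 | Z3 | 7
5 | SF | 60 | 5 | 6 | Z3 | 7
3 | CHI | 1 | 3 | 8 | Z3 | 6
After WHERE (1 rows):
sales.price | sales.city | sales.rank | teams.price | teams.qty | teams.code | teams.yr
5 | SF | 60 | 5 | 6 | Z3 | 7
After GROUP BY (1 rows):
sales.price | n
5 | 1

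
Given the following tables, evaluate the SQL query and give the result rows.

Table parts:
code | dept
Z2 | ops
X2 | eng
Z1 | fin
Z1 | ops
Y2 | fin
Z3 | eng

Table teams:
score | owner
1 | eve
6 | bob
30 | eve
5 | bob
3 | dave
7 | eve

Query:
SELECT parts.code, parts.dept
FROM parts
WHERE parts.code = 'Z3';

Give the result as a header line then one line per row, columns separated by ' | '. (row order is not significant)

After WHERE (1 rows):
parts.code | parts.dept
Z3 | eng
After SELECT (1 rows):
parts.code | parts.dept
Z3 | eng

== RESULT ==
parts.code | parts.dept
Z3 | eng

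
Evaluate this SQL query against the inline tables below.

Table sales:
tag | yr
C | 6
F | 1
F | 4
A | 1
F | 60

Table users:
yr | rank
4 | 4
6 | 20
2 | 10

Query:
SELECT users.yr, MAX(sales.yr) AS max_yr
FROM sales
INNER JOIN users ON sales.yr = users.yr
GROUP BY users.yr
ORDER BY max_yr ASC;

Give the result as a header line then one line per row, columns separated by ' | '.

After JOIN users (2 rows):
sales.tag | sales.yr | users.yr | users.rank
C | 6 | 6 | 20
F | 4 | 4 | 4
After GROUP BY (2 rows):
users.yr | max_yr
6 | 6
4 | 4
After ORDER BY (2 rows):
users.yr | max_yr
4 | 4
6 | 6

== RESULT ==
users.yr | max_yr
4 | 4
6 | 6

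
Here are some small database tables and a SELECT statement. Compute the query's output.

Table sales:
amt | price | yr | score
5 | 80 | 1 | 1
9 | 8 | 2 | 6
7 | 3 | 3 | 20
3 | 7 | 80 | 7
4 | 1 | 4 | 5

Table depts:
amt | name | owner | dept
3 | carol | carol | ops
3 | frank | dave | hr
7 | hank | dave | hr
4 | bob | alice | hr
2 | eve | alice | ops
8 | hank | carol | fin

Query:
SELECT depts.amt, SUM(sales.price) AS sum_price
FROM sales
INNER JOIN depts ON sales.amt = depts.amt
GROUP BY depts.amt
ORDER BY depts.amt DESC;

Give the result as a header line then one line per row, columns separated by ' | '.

== RESULT ==
depts.amt | sum_price
7 | 3
4 | 1
3 | 14

Derivation:
After JOIN depts (4 rows):
sales.amt | sales.price | sales.yr | sales.score | depts.amt | depts.name | depts.owner | depts.dept
7 | 3 | 3 | 20 | 7 | hank | dave | hr
3 | 7 | 80 | 7 | 3 | carol | carol | ops
3 | 7 | 80 | 7 | 3 | frank | dave | hr
4 | 1 | 4 | 5 | 4 | bob | alice | hr
After GROUP BY (3 rows):
depts.amt | sum_price
7 | 3
3 | 14
4 | 1
After ORDER BY (3 rows):
depts.amt | sum_price
7 | 3
4 | 1
3 | 14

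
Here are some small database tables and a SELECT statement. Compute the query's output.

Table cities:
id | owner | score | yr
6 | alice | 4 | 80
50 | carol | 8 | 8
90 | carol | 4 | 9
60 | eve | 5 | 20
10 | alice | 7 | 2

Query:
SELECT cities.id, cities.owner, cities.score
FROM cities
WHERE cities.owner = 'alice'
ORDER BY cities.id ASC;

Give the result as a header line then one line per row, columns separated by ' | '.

== RESULT ==
cities.id | cities.owner | cities.score
6 | alice | 4
10 | alice | 7

Derivation:
After WHERE (2 rows):
cities.id | cities.owner | cities.score | cities.yr
6 | alice | 4 | 80
10 | alice | 7 | 2
After SELECT (2 rows):
cities.id | cities.owner | cities.score
6 | alice | 4
10 | alice | 7
After ORDER BY (2 rows):
cities.id | cities.owner | cities.score
6 | alice | 4
10 | alice | 7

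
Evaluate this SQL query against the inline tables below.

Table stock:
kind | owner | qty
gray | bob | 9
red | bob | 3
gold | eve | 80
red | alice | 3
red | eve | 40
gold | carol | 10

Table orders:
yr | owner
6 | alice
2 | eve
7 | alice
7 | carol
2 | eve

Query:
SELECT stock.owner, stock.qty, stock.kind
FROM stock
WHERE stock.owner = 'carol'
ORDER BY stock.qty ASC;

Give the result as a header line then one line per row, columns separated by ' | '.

After WHERE (1 rows):
stock.kind | stock.owner | stock.qty
gold | carol | 10
After SELECT (1 rows):
stock.owner | stock.qty | stock.kind
carol | 10 | gold
After ORDER BY (1 rows):
stock.owner | stock.qty | stock.kind
carol | 10 | gold

== RESULT ==
stock.owner | stock.qty | stock.kind
carol | 10 | gold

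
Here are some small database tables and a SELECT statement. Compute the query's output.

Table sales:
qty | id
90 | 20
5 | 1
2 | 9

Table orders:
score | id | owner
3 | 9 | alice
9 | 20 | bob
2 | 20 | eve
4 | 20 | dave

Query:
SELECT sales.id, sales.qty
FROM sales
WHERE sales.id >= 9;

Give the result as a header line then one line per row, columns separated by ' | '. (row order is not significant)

After WHERE (2 rows):
sales.qty | sales.id
90 | 20
2 | 9
After SELECT (2 rows):
sales.id | sales.qty
20 | 90
9 | 2

== RESULT ==
sales.id | sales.qty
20 | 90
9 | 2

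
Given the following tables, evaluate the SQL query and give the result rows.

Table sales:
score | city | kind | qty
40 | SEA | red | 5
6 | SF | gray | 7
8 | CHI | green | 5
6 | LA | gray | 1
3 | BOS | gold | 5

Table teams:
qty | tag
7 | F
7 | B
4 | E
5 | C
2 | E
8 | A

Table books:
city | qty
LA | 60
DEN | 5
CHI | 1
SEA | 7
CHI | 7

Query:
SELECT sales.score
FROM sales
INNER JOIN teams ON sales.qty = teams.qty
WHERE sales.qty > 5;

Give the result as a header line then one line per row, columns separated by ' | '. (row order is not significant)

== RESULT ==
sales.score
6
6

Derivation:
After JOIN teams (5 rows):
sales.score | sales.city | sales.kind | sales.qty | teams.qty | teams.tag
40 | SEA | red | 5 | 5 | C
6 | SF | gray | 7 | 7 | F
6 | SF | gray | 7 | 7 | B
8 | CHI | green | 5 | 5 | C
3 | BOS | gold | 5 | 5 | C
After WHERE (2 rows):
sales.score | sales.city | sales.kind | sales.qty | teams.qty | teams.tag
6 | SF | gray | 7 | 7 | F
6 | SF | gray | 7 | 7 | B
After SELECT (2 rows):
sales.score
6
6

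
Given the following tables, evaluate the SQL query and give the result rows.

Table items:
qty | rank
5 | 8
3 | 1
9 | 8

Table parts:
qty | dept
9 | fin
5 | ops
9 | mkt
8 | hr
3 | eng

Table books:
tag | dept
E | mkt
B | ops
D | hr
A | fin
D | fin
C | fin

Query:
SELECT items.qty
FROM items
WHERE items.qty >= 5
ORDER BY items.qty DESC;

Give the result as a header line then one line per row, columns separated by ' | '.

After WHERE (2 rows):
items.qty | items.rank
5 | 8
9 | 8
After SELECT (2 rows):
items.qty
5
9
After ORDER BY (2 rows):
items.qty
9
5

== RESULT ==
items.qty
9
5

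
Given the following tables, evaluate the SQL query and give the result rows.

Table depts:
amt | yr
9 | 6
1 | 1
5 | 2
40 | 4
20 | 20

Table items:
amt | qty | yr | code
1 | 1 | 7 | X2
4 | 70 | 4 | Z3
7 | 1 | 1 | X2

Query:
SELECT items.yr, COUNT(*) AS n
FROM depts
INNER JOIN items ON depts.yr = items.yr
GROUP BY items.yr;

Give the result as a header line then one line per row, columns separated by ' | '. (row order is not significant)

After JOIN items (2 rows):
depts.amt | depts.yr | items.amt | items.qty | items.yr | items.code
1 | 1 | 7 | 1 | 1 | X2
40 | 4 | 4 | 70 | 4 | Z3
After GROUP BY (2 rows):
items.yr | n
1 | 1
4 | 1

== RESULT ==
items.yr | n
1 | 1
4 | 1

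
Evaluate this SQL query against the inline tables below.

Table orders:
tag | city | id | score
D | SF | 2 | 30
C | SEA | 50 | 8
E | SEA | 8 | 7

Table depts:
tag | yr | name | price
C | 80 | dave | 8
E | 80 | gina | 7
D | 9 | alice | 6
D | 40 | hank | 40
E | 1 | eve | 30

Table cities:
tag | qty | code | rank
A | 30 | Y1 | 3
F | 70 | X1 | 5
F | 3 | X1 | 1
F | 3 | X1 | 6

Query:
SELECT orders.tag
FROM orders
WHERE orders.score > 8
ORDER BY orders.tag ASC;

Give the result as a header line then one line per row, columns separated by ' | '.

After WHERE (1 rows):
orders.tag | orders.city | orders.id | orders.score
D | SF | 2 | 30
After SELECT (1 rows):
orders.tag
D
After ORDER BY (1 rows):
orders.tag
D

== RESULT ==
orders.tag
D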